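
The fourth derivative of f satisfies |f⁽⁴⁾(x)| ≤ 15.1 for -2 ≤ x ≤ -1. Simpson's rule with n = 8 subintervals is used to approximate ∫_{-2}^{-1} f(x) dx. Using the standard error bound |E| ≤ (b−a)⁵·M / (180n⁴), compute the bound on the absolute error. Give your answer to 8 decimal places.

0.00002048

|E| ≤ (1)⁵·15.1 / (180·8⁴) = 15.1/737280 = 0.00002048.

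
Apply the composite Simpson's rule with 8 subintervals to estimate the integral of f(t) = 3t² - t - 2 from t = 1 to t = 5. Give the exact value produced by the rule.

104

h = (5 − 1)/8 = 0.5.
Nodes t₀,…,t₈ = 1, 1.5, 2, 2.5, 3, 3.5, 4, 4.5, 5.
f(t) = 3t² - t - 2: f₀=0, f₁=3.25, f₂=8, f₃=14.25, f₄=22, f₅=31.25, f₆=42, f₇=54.25, f₈=68.
(h/3)·[f₀ + 4f₁ + 2f₂ + 4f₃ + 2f₄ + 4f₅ + 2f₆ + 4f₇ + f₈] = 0.166667·(624) = 104.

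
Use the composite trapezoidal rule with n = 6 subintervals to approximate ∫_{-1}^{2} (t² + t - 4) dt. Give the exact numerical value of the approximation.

-7.375

h = (2 − (-1))/6 = 0.5.
Nodes t₀,…,t₆ = -1, -0.5, 0, 0.5, 1, 1.5, 2.
f(t) = t² + t - 4: f₀=-4, f₁=-4.25, f₂=-4, f₃=-3.25, f₄=-2, f₅=-0.25, f₆=2.
(h/2)·[f₀ + 2f₁ + 2f₂ + 2f₃ + 2f₄ + 2f₅ + f₆] = 0.25·(-29.5) = -7.375.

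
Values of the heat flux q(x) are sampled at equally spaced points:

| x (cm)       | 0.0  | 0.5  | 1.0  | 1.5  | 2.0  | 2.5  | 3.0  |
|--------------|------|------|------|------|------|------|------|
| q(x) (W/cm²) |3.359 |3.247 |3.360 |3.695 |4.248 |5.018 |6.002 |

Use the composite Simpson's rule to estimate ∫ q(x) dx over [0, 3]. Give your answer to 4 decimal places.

h = 0.5, n = 6.
(h/3)·[y₀ + 4y₁ + 2y₂ + 4y₃ + 2y₄ + 4y₅ + y₆] = 0.166667·(72.417) = 12.0695.

12.0695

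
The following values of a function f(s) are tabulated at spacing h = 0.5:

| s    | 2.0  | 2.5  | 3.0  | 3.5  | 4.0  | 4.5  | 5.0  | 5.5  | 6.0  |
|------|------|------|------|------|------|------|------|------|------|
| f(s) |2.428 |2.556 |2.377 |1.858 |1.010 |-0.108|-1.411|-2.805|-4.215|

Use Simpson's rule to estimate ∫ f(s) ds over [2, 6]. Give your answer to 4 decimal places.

h = 0.5, n = 8.
(h/3)·[y₀ + 4y₁ + 2y₂ + 4y₃ + 2y₄ + 4y₅ + 2y₆ + 4y₇ + y₈] = 0.166667·(8.169) = 1.3615.

1.3615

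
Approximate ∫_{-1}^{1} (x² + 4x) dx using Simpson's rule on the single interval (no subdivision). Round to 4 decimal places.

0.6667

S = (b−a)/6 · [f(-1) + 4f(0) + f(1)] = 0.333333·[(-3) + 4·0 + 5] = 0.6667.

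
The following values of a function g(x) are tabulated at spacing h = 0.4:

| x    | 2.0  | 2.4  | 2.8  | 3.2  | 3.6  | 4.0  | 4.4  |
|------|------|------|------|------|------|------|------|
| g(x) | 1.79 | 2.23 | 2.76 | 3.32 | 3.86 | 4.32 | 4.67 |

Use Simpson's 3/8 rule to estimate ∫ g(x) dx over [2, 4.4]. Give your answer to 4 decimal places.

h = 0.4, n = 6.
(3h/8)·[y₀ + 3y₁ + 3y₂ + 2y₃ + 3y₄ + 3y₅ + y₆] = 0.15·(52.61) = 7.8915.

7.8915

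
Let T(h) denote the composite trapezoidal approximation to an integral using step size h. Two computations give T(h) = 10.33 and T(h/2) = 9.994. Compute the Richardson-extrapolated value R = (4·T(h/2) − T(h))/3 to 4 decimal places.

9.8820

R = (4·T(h/2) − T(h)) / 3 = (4·9.994 − 10.33)/3 = (29.646)/3 = 9.8820.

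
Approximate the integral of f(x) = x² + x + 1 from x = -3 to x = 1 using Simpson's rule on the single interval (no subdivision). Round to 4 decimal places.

9.3333

S = (b−a)/6 · [f(-3) + 4f(-1) + f(1)] = 0.666667·[7 + 4·1 + 3] = 9.3333.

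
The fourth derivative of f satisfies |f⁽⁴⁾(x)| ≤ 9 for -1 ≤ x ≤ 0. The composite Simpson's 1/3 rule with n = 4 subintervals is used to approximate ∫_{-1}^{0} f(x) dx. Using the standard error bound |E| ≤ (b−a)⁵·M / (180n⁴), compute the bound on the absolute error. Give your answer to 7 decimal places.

|E| ≤ (1)⁵·9 / (180·4⁴) = 9/46080 = 0.0001953.

0.0001953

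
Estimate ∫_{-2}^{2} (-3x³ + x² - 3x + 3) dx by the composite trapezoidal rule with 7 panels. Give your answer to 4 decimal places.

h = (2 − (-2))/7 = 0.571429.
Nodes x₀,…,x₇ = -2, -1.428571, -0.857143, -0.285714, 0.285714, 0.857143, 1.428571, 2.
f(x) = -3x³ + x² - 3x + 3: f₀=37, f₁=18.072886, f₂=8.195335, f₃=4.008746, f₄=2.154519, f₅=-0.725948, f₆=-7.991254, f₇=-23.
(h/2)·[f₀ + 2f₁ + 2f₂ + 2f₃ + 2f₄ + 2f₅ + 2f₆ + f₇] = 0.285714·(61.428571) = 17.5510.

17.5510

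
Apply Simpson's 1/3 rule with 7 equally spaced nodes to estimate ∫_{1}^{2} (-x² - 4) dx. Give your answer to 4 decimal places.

h = (2 − 1)/6 = 0.166667.
Nodes x₀,…,x₆ = 1, 1.166667, 1.333333, 1.5, 1.666667, 1.833333, 2.
f(x) = -x² - 4: f₀=-5, f₁=-5.361111, f₂=-5.777778, f₃=-6.25, f₄=-6.777778, f₅=-7.361111, f₆=-8.
(h/3)·[f₀ + 4f₁ + 2f₂ + 4f₃ + 2f₄ + 4f₅ + f₆] = 0.055556·(-114) = -6.3333.

-6.3333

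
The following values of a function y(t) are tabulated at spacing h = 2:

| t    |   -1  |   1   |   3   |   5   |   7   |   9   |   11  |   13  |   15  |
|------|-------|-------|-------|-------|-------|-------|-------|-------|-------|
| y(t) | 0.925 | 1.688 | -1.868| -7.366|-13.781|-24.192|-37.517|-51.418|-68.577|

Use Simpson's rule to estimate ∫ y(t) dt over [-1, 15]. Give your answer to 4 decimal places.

h = 2, n = 8.
(h/3)·[y₀ + 4y₁ + 2y₂ + 4y₃ + 2y₄ + 4y₅ + 2y₆ + 4y₇ + y₈] = 0.666667·(-499.136) = -332.7573.

-332.7573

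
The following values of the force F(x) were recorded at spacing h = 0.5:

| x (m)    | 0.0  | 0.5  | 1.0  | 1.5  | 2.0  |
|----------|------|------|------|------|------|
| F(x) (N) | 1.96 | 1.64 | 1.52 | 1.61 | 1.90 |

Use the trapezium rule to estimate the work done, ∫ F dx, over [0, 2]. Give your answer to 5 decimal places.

h = 0.5, n = 4.
(h/2)·[y₀ + 2y₁ + 2y₂ + 2y₃ + y₄] = 0.25·(13.40) = 3.35000.

3.35000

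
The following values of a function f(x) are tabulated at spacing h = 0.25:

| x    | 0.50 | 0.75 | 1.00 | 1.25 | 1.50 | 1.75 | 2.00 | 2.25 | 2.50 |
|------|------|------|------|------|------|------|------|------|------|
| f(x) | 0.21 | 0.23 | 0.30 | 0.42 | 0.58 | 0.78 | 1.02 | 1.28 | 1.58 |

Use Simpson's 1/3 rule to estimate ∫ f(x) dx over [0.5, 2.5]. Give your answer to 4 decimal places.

1.3692

h = 0.25, n = 8.
(h/3)·[y₀ + 4y₁ + 2y₂ + 4y₃ + 2y₄ + 4y₅ + 2y₆ + 4y₇ + y₈] = 0.083333·(16.43) = 1.3692.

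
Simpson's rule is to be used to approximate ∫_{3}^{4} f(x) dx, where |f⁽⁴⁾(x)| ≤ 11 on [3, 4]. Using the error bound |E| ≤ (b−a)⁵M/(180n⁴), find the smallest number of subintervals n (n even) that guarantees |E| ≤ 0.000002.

14

Need 11/(180n⁴) ≤ 0.000002.
n⁴ ≥ 11/(180·0.000002) = 30555.6 ⇒ n ≥ 13.2213, so the smallest even n is 14. (n must be even for Simpson's rule.)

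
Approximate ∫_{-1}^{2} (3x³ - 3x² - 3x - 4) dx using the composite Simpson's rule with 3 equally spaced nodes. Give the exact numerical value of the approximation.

-14.25

h = (2 − (-1))/2 = 1.5.
Nodes x₀,…,x₂ = -1, 0.5, 2.
f(x) = 3x³ - 3x² - 3x - 4: f₀=-7, f₁=-5.875, f₂=2.
(h/3)·[f₀ + 4f₁ + f₂] = 0.5·(-28.5) = -14.25.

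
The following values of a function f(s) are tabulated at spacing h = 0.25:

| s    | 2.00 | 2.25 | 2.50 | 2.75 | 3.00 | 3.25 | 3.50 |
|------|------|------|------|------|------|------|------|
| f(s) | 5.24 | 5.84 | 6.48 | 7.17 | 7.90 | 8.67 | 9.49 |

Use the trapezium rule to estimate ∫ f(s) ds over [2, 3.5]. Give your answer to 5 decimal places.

10.85625

h = 0.25, n = 6.
(h/2)·[y₀ + 2y₁ + 2y₂ + 2y₃ + 2y₄ + 2y₅ + y₆] = 0.125·(86.85) = 10.85625.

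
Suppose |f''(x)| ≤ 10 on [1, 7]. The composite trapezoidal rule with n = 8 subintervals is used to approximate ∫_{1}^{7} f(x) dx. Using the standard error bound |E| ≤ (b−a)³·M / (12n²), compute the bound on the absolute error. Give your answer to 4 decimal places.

|E| ≤ (6)³·10 / (12·8²) = 2160/768 = 2.8125.

2.8125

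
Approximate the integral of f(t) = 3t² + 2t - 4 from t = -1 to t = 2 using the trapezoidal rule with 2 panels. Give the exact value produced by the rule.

h = (2 − (-1))/2 = 1.5.
Nodes t₀,…,t₂ = -1, 0.5, 2.
f(t) = 3t² + 2t - 4: f₀=-3, f₁=-2.25, f₂=12.
(h/2)·[f₀ + 2f₁ + f₂] = 0.75·(4.5) = 3.375.

3.375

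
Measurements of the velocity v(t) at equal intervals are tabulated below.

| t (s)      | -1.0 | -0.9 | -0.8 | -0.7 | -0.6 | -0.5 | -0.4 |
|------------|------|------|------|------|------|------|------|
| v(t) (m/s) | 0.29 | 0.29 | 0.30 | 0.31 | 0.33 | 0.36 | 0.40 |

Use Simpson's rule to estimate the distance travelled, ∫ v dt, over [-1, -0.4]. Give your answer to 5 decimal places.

0.19300

h = 0.1, n = 6.
(h/3)·[y₀ + 4y₁ + 2y₂ + 4y₃ + 2y₄ + 4y₅ + y₆] = 0.033333·(5.79) = 0.19300.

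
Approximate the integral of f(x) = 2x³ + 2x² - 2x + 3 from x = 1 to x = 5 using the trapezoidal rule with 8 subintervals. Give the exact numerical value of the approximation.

h = (5 − 1)/8 = 0.5.
Nodes x₀,…,x₈ = 1, 1.5, 2, 2.5, 3, 3.5, 4, 4.5, 5.
f(x) = 2x³ + 2x² - 2x + 3: f₀=5, f₁=11.25, f₂=23, f₃=41.75, f₄=69, f₅=106.25, f₆=155, f₇=216.75, f₈=293.
(h/2)·[f₀ + 2f₁ + 2f₂ + 2f₃ + 2f₄ + 2f₅ + 2f₆ + 2f₇ + f₈] = 0.25·(1544) = 386.

386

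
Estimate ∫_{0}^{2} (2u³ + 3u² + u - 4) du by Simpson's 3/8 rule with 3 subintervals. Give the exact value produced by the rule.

10

h = (2 − 0)/3 = 0.666667.
Nodes u₀,…,u₃ = 0, 0.666667, 1.333333, 2.
f(u) = 2u³ + 3u² + u - 4: f₀=-4, f₁=-1.407407, f₂=7.407407, f₃=26.
(3h/8)·[f₀ + 3f₁ + 3f₂ + f₃] = 0.25·(40) = 10.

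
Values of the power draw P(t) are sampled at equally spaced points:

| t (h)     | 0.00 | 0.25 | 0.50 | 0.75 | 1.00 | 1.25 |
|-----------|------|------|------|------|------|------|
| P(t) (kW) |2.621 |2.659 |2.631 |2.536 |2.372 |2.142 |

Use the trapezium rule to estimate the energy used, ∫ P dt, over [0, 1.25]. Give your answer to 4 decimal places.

3.1449

h = 0.25, n = 5.
(h/2)·[y₀ + 2y₁ + 2y₂ + 2y₃ + 2y₄ + y₅] = 0.125·(25.159) = 3.1449.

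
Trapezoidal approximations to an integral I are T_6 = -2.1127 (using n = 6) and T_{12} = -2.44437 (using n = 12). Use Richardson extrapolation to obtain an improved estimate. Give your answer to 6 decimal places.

-2.554927

R = (4·T_{12} − T_6) / 3 = (4·(-2.44437) − (-2.1127))/3 = (-7.66478)/3 = -2.554927.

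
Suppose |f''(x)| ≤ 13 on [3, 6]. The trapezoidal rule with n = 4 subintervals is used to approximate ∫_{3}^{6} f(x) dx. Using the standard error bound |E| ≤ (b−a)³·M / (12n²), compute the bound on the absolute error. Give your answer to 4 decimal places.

1.8281

|E| ≤ (3)³·13 / (12·4²) = 351/192 = 1.8281.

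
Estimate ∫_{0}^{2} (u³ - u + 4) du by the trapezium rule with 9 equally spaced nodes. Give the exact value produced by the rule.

10.0625

h = (2 − 0)/8 = 0.25.
Nodes u₀,…,u₈ = 0, 0.25, 0.5, 0.75, 1, 1.25, 1.5, 1.75, 2.
f(u) = u³ - u + 4: f₀=4, f₁=3.765625, f₂=3.625, f₃=3.671875, f₄=4, f₅=4.703125, f₆=5.875, f₇=7.609375, f₈=10.
(h/2)·[f₀ + 2f₁ + 2f₂ + 2f₃ + 2f₄ + 2f₅ + 2f₆ + 2f₇ + f₈] = 0.125·(80.5) = 10.0625.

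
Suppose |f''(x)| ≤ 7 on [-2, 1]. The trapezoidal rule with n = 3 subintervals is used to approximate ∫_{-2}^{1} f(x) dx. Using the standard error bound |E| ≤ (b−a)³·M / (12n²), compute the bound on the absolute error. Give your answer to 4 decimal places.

|E| ≤ (3)³·7 / (12·3²) = 189/108 = 1.7500.

1.7500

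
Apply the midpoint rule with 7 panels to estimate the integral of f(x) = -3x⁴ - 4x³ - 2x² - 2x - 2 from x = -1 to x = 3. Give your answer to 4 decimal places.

h = (3 − (-1))/7 = 0.571429.
Midpoints m₁,…,m₇ = -0.714286, -0.142857, 0.428571, 1, 1.571429, 2.142857, 2.714286.
f(m₁)=-0.915035, f(m₂)=-1.744690, f(m₃)=-3.640566, f(m₄)=-13, f(m₅)=-43.897126, f(m₆)=-118.082882, f(m₇)=-264.985006.
h·[f(m₁) + f(m₂) + f(m₃) + f(m₄) + f(m₅) + f(m₆) + f(m₇)] = 0.571429·(-446.265306) = -255.0087.

-255.0087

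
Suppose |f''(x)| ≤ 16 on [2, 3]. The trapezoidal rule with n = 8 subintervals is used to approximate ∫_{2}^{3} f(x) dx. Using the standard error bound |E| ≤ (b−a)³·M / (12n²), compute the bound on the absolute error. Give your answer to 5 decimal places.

|E| ≤ (1)³·16 / (12·8²) = 16/768 = 0.02083.

0.02083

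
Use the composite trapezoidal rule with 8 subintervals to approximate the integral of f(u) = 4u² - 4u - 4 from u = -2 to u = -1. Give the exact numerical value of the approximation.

11.34375

h = (-1 − (-2))/8 = 0.125.
Nodes u₀,…,u₈ = -2, -1.875, -1.75, -1.625, -1.5, -1.375, -1.25, -1.125, -1.
f(u) = 4u² - 4u - 4: f₀=20, f₁=17.5625, f₂=15.25, f₃=13.0625, f₄=11, f₅=9.0625, f₆=7.25, f₇=5.5625, f₈=4.
(h/2)·[f₀ + 2f₁ + 2f₂ + 2f₃ + 2f₄ + 2f₅ + 2f₆ + 2f₇ + f₈] = 0.0625·(181.5) = 11.34375.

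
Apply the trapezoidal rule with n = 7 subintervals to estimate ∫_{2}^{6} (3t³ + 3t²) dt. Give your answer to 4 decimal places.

h = (6 − 2)/7 = 0.571429.
Nodes t₀,…,t₇ = 2, 2.571429, 3.142857, 3.714286, 4.285714, 4.857143, 5.428571, 6.
f(t) = 3t³ + 3t²: f₀=36, f₁=70.845481, f₂=122.763848, f₃=195.113703, f₄=291.253644, f₅=414.542274, f₆=568.338192, f₇=756.
(h/2)·[f₀ + 2f₁ + 2f₂ + 2f₃ + 2f₄ + 2f₅ + 2f₆ + f₇] = 0.285714·(4117.714286) = 1176.4898.

1176.4898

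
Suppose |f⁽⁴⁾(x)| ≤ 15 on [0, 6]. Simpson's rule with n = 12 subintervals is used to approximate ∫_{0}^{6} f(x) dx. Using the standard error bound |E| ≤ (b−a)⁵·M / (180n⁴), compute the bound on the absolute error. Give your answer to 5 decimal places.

0.03125

|E| ≤ (6)⁵·15 / (180·12⁴) = 116640/3732480 = 0.03125.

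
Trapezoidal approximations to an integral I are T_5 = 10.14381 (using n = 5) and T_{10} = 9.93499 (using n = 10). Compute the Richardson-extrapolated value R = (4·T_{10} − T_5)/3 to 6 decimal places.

R = (4·T_{10} − T_5) / 3 = (4·9.93499 − 10.14381)/3 = (29.59615)/3 = 9.865383.

9.865383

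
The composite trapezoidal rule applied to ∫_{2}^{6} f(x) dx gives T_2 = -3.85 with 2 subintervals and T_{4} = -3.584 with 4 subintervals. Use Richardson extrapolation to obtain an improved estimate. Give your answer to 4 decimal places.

-3.4953

R = (4·T_{4} − T_2) / 3 = (4·(-3.584) − (-3.85))/3 = (-10.486)/3 = -3.4953.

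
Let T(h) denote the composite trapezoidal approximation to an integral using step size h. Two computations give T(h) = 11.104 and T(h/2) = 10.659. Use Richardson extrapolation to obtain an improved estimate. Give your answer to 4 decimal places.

R = (4·T(h/2) − T(h)) / 3 = (4·10.659 − 11.104)/3 = (31.532)/3 = 10.5107.

10.5107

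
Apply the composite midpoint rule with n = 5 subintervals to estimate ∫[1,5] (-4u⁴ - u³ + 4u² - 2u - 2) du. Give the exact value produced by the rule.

-2468.08448

h = (5 − 1)/5 = 0.8.
Midpoints m₁,…,m₅ = 1.4, 2.2, 3, 3.8, 4.6.
f(m₁)=-15.0704, f(m₂)=-91.3904, f(m₃)=-323, f(m₄)=-840.7664, f(m₅)=-1814.8784.
h·[f(m₁) + f(m₂) + f(m₃) + f(m₄) + f(m₅)] = 0.8·(-3085.1056) = -2468.08448.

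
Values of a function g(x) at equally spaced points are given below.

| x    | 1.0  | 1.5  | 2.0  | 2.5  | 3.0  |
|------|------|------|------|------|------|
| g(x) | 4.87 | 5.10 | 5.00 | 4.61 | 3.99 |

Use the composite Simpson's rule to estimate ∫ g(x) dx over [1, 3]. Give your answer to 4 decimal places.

9.6167

h = 0.5, n = 4.
(h/3)·[y₀ + 4y₁ + 2y₂ + 4y₃ + y₄] = 0.166667·(57.70) = 9.6167.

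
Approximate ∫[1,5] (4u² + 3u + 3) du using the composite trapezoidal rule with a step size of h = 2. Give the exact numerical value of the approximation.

h = (5 − 1)/2 = 2.
Nodes u₀,…,u₂ = 1, 3, 5.
f(u) = 4u² + 3u + 3: f₀=10, f₁=48, f₂=118.
(h/2)·[f₀ + 2f₁ + f₂] = 1·(224) = 224.

224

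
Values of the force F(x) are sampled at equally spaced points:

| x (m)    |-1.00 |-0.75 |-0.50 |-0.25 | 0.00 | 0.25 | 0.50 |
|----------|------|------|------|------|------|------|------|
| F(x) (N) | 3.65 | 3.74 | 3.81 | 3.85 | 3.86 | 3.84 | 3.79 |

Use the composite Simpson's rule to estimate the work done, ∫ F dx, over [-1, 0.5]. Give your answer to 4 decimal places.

h = 0.25, n = 6.
(h/3)·[y₀ + 4y₁ + 2y₂ + 4y₃ + 2y₄ + 4y₅ + y₆] = 0.083333·(68.50) = 5.7083.

5.7083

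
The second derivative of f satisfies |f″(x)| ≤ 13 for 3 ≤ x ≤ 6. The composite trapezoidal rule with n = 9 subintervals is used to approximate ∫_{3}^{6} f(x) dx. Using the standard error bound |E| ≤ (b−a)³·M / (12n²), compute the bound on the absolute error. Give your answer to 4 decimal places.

|E| ≤ (3)³·13 / (12·9²) = 351/972 = 0.3611.

0.3611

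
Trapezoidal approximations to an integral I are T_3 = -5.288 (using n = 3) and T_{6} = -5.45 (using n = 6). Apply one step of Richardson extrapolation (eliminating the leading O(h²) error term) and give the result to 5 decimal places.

R = (4·T_{6} − T_3) / 3 = (4·(-5.45) − (-5.288))/3 = (-16.512)/3 = -5.50400.

-5.50400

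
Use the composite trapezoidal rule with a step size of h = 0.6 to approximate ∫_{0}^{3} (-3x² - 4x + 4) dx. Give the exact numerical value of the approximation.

h = (3 − 0)/5 = 0.6.
Nodes x₀,…,x₅ = 0, 0.6, 1.2, 1.8, 2.4, 3.
f(x) = -3x² - 4x + 4: f₀=4, f₁=0.52, f₂=-5.12, f₃=-12.92, f₄=-22.88, f₅=-35.
(h/2)·[f₀ + 2f₁ + 2f₂ + 2f₃ + 2f₄ + f₅] = 0.3·(-111.8) = -33.54.

-33.54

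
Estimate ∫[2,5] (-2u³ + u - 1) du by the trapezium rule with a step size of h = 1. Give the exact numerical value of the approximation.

h = (5 − 2)/3 = 1.
Nodes u₀,…,u₃ = 2, 3, 4, 5.
f(u) = -2u³ + u - 1: f₀=-15, f₁=-52, f₂=-125, f₃=-246.
(h/2)·[f₀ + 2f₁ + 2f₂ + f₃] = 0.5·(-615) = -307.5.

-307.5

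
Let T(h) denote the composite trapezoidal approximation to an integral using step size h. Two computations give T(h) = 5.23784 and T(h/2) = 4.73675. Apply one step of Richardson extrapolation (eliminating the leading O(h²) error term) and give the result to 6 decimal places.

R = (4·T(h/2) − T(h)) / 3 = (4·4.73675 − 5.23784)/3 = (13.70916)/3 = 4.569720.

4.569720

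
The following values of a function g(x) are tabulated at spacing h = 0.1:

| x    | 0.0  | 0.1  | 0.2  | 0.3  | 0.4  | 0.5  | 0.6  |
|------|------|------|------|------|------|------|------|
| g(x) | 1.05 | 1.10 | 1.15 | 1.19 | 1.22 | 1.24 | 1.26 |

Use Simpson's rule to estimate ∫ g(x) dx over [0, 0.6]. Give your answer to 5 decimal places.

h = 0.1, n = 6.
(h/3)·[y₀ + 4y₁ + 2y₂ + 4y₃ + 2y₄ + 4y₅ + y₆] = 0.033333·(21.17) = 0.70567.

0.70567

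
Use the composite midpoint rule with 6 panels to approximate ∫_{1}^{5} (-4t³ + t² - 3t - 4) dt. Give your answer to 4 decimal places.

h = (5 − 1)/6 = 0.666667.
Midpoints m₁,…,m₆ = 1.333333, 2, 2.666667, 3.333333, 4, 4.666667.
f(m₁)=-15.703704, f(m₂)=-38, f(m₃)=-80.740741, f(m₄)=-151.037037, f(m₅)=-256, f(m₆)=-402.740741.
h·[f(m₁) + f(m₂) + f(m₃) + f(m₄) + f(m₅) + f(m₆)] = 0.666667·(-944.222222) = -629.4815.

-629.4815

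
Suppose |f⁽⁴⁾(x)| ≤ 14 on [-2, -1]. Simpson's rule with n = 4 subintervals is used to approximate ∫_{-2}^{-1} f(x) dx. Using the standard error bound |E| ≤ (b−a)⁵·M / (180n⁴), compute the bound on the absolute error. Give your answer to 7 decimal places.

|E| ≤ (1)⁵·14 / (180·4⁴) = 14/46080 = 0.0003038.

0.0003038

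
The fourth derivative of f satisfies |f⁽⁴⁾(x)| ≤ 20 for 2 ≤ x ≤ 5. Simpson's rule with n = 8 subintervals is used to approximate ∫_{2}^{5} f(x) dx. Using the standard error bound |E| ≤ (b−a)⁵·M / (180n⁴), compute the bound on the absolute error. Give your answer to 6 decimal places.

0.006592

|E| ≤ (3)⁵·20 / (180·8⁴) = 4860/737280 = 0.006592.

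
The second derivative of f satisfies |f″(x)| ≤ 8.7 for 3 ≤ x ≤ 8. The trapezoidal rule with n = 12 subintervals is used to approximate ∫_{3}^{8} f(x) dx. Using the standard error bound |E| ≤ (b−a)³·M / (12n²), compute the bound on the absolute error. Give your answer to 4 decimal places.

0.6293

|E| ≤ (5)³·8.7 / (12·12²) = 1087.5/1728 = 0.6293.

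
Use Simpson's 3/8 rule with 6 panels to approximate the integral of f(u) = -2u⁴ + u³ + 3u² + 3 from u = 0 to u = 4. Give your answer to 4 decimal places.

h = (4 − 0)/6 = 0.666667.
Nodes u₀,…,u₆ = 0, 0.666667, 1.333333, 2, 2.666667, 3.333333, 4.
f(u) = -2u⁴ + u³ + 3u² + 3: f₀=3, f₁=4.234568, f₂=4.382716, f₃=-9, f₄=-57.839506, f₅=-173.543210, f₆=-397.
(3h/8)·[f₀ + 3f₁ + 3f₂ + 2f₃ + 3f₄ + 3f₅ + f₆] = 0.25·(-1080.296296) = -270.0741.

-270.0741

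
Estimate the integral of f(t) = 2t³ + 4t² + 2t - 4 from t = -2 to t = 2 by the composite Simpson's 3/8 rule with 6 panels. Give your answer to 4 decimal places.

h = (2 − (-2))/6 = 0.666667.
Nodes t₀,…,t₆ = -2, -1.333333, -0.666667, 0, 0.666667, 1.333333, 2.
f(t) = 2t³ + 4t² + 2t - 4: f₀=-8, f₁=-4.296296, f₂=-4.148148, f₃=-4, f₄=-0.296296, f₅=10.518519, f₆=32.
(3h/8)·[f₀ + 3f₁ + 3f₂ + 2f₃ + 3f₄ + 3f₅ + f₆] = 0.25·(21.333333) = 5.3333.

5.3333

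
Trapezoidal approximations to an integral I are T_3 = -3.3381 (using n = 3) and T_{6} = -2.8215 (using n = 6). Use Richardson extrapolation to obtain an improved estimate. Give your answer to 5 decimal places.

R = (4·T_{6} − T_3) / 3 = (4·(-2.8215) − (-3.3381))/3 = (-7.9479)/3 = -2.64930.

-2.64930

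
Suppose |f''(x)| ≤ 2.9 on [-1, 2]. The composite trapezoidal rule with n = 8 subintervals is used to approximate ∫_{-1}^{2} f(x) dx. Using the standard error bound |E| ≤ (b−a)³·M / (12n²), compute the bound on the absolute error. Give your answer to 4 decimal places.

0.1020

|E| ≤ (3)³·2.9 / (12·8²) = 78.3/768 = 0.1020.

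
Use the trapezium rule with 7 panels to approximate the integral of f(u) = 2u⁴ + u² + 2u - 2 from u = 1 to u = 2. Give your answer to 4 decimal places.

15.8319

h = (2 − 1)/7 = 0.142857.
Nodes u₀,…,u₇ = 1, 1.142857, 1.285714, 1.428571, 1.571429, 1.714286, 1.857143, 2.
f(u) = 2u⁴ + u² + 2u - 2: f₀=3, f₁=5.003748, f₂=7.689713, f₃=11.227822, f₄=15.807997, f₅=21.640150, f₆=28.954186, f₇=38.
(h/2)·[f₀ + 2f₁ + 2f₂ + 2f₃ + 2f₄ + 2f₅ + 2f₆ + f₇] = 0.071429·(221.647230) = 15.8319.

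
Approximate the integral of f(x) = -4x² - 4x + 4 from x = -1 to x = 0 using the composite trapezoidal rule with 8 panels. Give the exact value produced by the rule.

4.65625

h = (0 − (-1))/8 = 0.125.
Nodes x₀,…,x₈ = -1, -0.875, -0.75, -0.625, -0.5, -0.375, -0.25, -0.125, 0.
f(x) = -4x² - 4x + 4: f₀=4, f₁=4.4375, f₂=4.75, f₃=4.9375, f₄=5, f₅=4.9375, f₆=4.75, f₇=4.4375, f₈=4.
(h/2)·[f₀ + 2f₁ + 2f₂ + 2f₃ + 2f₄ + 2f₅ + 2f₆ + 2f₇ + f₈] = 0.0625·(74.5) = 4.65625.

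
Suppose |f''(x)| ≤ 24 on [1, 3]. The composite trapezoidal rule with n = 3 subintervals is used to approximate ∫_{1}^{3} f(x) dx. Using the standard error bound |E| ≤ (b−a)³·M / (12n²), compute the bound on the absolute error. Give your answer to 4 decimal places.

1.7778

|E| ≤ (2)³·24 / (12·3²) = 192/108 = 1.7778.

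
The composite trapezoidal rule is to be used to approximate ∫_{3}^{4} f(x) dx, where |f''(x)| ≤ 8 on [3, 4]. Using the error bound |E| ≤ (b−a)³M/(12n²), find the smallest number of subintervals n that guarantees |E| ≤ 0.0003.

48

Need 8/(12n²) ≤ 0.0003.
n² ≥ 8/(12·0.0003) = 2222.22 ⇒ n ≥ 47.1405, so the smallest n is 48.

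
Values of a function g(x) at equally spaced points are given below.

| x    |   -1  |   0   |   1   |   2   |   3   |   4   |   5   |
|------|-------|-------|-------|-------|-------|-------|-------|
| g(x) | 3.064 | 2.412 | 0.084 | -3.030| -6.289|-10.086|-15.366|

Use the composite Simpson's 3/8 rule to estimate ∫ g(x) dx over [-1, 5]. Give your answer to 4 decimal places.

h = 1, n = 6.
(3h/8)·[y₀ + 3y₁ + 3y₂ + 2y₃ + 3y₄ + 3y₅ + y₆] = 0.375·(-59.999) = -22.4996.

-22.4996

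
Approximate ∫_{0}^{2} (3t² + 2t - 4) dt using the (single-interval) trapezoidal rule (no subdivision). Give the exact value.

8

T = (b−a)/2 · [f(0) + f(2)] = 1·[(-4) + 12] = 8.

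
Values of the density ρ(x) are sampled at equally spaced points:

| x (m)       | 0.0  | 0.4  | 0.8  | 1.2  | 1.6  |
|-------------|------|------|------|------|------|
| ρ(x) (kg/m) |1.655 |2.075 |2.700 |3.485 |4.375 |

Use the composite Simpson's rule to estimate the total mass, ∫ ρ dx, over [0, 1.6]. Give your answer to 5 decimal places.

4.48933

h = 0.4, n = 4.
(h/3)·[y₀ + 4y₁ + 2y₂ + 4y₃ + y₄] = 0.133333·(33.670) = 4.48933.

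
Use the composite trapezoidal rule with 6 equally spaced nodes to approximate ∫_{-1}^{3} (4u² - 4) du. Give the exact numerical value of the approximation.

23.04

h = (3 − (-1))/5 = 0.8.
Nodes u₀,…,u₅ = -1, -0.2, 0.6, 1.4, 2.2, 3.
f(u) = 4u² - 4: f₀=0, f₁=-3.84, f₂=-2.56, f₃=3.84, f₄=15.36, f₅=32.
(h/2)·[f₀ + 2f₁ + 2f₂ + 2f₃ + 2f₄ + f₅] = 0.4·(57.6) = 23.04.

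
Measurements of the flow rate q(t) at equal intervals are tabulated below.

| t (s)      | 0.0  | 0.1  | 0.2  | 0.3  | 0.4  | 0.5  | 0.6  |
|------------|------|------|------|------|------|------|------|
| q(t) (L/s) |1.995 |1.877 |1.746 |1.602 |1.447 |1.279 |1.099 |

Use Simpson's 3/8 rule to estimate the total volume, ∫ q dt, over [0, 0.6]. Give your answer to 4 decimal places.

h = 0.1, n = 6.
(3h/8)·[y₀ + 3y₁ + 3y₂ + 2y₃ + 3y₄ + 3y₅ + y₆] = 0.0375·(25.345) = 0.9504.

0.9504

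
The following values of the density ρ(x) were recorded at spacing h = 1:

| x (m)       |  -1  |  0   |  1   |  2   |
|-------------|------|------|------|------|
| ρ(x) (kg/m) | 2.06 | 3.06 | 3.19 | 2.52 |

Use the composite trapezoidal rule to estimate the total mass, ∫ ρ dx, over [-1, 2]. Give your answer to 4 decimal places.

8.5400

h = 1, n = 3.
(h/2)·[y₀ + 2y₁ + 2y₂ + y₃] = 0.5·(17.08) = 8.5400.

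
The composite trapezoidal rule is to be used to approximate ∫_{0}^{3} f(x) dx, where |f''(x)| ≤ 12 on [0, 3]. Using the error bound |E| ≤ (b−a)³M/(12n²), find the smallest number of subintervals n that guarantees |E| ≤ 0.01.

52

Need 324/(12n²) ≤ 0.01.
n² ≥ 324/(12·0.01) = 2700 ⇒ n ≥ 51.9615, so the smallest n is 52.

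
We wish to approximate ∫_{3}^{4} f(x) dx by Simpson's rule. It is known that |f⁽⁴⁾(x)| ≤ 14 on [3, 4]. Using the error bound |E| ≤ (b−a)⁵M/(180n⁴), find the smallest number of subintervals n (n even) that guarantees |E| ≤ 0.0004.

4

Need 14/(180n⁴) ≤ 0.0004.
n⁴ ≥ 14/(180·0.0004) = 194.444 ⇒ n ≥ 3.7342, so the smallest even n is 4. (n must be even for Simpson's rule.)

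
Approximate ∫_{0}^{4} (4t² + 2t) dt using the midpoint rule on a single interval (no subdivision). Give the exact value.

80

M = (b−a)·f(2) = 4·(20) = 80.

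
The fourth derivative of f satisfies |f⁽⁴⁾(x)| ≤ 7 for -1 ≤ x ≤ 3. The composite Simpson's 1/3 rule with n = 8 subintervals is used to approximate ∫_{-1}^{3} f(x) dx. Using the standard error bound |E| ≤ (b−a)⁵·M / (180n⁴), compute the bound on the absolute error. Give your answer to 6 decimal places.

|E| ≤ (4)⁵·7 / (180·8⁴) = 7168/737280 = 0.009722.

0.009722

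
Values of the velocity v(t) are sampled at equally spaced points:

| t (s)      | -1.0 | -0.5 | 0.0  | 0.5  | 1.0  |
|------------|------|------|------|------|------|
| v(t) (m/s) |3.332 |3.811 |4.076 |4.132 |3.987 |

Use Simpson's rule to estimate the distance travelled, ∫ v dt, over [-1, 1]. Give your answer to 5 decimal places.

h = 0.5, n = 4.
(h/3)·[y₀ + 4y₁ + 2y₂ + 4y₃ + y₄] = 0.166667·(47.243) = 7.87383.

7.87383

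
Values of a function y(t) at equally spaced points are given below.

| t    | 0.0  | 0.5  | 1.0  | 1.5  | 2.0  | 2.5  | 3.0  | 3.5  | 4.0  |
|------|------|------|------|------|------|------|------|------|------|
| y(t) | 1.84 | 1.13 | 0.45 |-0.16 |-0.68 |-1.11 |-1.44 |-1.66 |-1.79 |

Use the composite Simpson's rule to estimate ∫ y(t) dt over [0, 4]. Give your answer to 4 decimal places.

-1.7483

h = 0.5, n = 8.
(h/3)·[y₀ + 4y₁ + 2y₂ + 4y₃ + 2y₄ + 4y₅ + 2y₆ + 4y₇ + y₈] = 0.166667·(-10.49) = -1.7483.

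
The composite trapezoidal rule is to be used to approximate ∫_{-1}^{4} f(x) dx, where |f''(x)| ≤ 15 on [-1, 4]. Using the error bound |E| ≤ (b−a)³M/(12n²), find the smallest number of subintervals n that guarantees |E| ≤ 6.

6

Need 1875/(12n²) ≤ 6.
n² ≥ 1875/(12·6) = 26.0417 ⇒ n ≥ 5.1031, so the smallest n is 6.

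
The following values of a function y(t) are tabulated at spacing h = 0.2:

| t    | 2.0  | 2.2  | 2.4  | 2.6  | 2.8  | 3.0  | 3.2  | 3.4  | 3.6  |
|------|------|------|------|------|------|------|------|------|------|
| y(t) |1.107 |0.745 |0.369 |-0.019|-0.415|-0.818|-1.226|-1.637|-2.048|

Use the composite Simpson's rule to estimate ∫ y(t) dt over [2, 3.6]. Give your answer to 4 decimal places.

h = 0.2, n = 8.
(h/3)·[y₀ + 4y₁ + 2y₂ + 4y₃ + 2y₄ + 4y₅ + 2y₆ + 4y₇ + y₈] = 0.066667·(-10.401) = -0.6934.

-0.6934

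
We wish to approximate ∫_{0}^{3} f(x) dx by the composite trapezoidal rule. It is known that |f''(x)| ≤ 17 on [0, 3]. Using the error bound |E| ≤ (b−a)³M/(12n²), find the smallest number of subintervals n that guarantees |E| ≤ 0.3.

12

Need 459/(12n²) ≤ 0.3.
n² ≥ 459/(12·0.3) = 127.5 ⇒ n ≥ 11.2916, so the smallest n is 12.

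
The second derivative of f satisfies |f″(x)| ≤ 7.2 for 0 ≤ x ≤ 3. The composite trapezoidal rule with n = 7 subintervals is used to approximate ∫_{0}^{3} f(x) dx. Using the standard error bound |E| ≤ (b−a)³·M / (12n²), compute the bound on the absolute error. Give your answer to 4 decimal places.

|E| ≤ (3)³·7.2 / (12·7²) = 194.4/588 = 0.3306.

0.3306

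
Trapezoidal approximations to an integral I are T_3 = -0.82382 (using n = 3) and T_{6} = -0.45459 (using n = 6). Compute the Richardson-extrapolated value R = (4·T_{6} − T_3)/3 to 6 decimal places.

R = (4·T_{6} − T_3) / 3 = (4·(-0.45459) − (-0.82382))/3 = (-0.99454)/3 = -0.331513.

-0.331513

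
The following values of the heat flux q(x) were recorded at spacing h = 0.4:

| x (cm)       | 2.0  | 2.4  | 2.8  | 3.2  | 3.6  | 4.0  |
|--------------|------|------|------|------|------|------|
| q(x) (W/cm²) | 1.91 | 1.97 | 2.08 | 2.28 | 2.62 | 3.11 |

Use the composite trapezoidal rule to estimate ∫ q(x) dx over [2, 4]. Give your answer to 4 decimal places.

4.5840

h = 0.4, n = 5.
(h/2)·[y₀ + 2y₁ + 2y₂ + 2y₃ + 2y₄ + y₅] = 0.2·(22.92) = 4.5840.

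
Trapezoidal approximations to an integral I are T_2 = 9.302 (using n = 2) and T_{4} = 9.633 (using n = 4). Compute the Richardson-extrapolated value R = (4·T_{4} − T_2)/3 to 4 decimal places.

R = (4·T_{4} − T_2) / 3 = (4·9.633 − 9.302)/3 = (29.230)/3 = 9.7433.

9.7433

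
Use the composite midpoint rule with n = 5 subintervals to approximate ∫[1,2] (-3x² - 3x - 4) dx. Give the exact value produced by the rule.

-15.49

h = (2 − 1)/5 = 0.2.
Midpoints m₁,…,m₅ = 1.1, 1.3, 1.5, 1.7, 1.9.
f(m₁)=-10.93, f(m₂)=-12.97, f(m₃)=-15.25, f(m₄)=-17.77, f(m₅)=-20.53.
h·[f(m₁) + f(m₂) + f(m₃) + f(m₄) + f(m₅)] = 0.2·(-77.45) = -15.49.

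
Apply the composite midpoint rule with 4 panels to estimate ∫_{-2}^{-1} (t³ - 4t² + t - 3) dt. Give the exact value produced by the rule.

-17.5390625

h = (-1 − (-2))/4 = 0.25.
Midpoints m₁,…,m₄ = -1.875, -1.625, -1.375, -1.125.
f(m₁)=-25.529296875, f(m₂)=-19.478515625, f(m₃)=-14.537109375, f(m₄)=-10.611328125.
h·[f(m₁) + f(m₂) + f(m₃) + f(m₄)] = 0.25·(-70.15625) = -17.5390625.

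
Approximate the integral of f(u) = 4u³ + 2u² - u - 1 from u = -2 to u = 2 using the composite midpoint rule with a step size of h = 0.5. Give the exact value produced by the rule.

6.5

h = (2 − (-2))/8 = 0.5.
Midpoints m₁,…,m₈ = -1.75, -1.25, -0.75, -0.25, 0.25, 0.75, 1.25, 1.75.
f(m₁)=-14.5625, f(m₂)=-4.4375, f(m₃)=-0.8125, f(m₄)=-0.6875, f(m₅)=-1.0625, f(m₆)=1.0625, f(m₇)=8.6875, f(m₈)=24.8125.
h·[f(m₁) + f(m₂) + f(m₃) + f(m₄) + f(m₅) + f(m₆) + f(m₇) + f(m₈)] = 0.5·(13) = 6.5.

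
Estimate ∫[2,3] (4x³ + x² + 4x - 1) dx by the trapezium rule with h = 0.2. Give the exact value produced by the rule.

80.54

h = (3 − 2)/5 = 0.2.
Nodes x₀,…,x₅ = 2, 2.2, 2.4, 2.6, 2.8, 3.
f(x) = 4x³ + x² + 4x - 1: f₀=43, f₁=55.232, f₂=69.656, f₃=86.464, f₄=105.848, f₅=128.
(h/2)·[f₀ + 2f₁ + 2f₂ + 2f₃ + 2f₄ + f₅] = 0.1·(805.4) = 80.54.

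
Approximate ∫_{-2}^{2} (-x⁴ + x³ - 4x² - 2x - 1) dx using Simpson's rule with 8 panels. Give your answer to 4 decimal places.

-38.1667

h = (2 − (-2))/8 = 0.5.
Nodes x₀,…,x₈ = -2, -1.5, -1, -0.5, 0, 0.5, 1, 1.5, 2.
f(x) = -x⁴ + x³ - 4x² - 2x - 1: f₀=-37, f₁=-15.4375, f₂=-5, f₃=-1.1875, f₄=-1, f₅=-2.9375, f₆=-7, f₇=-14.6875, f₈=-29.
(h/3)·[f₀ + 4f₁ + 2f₂ + 4f₃ + 2f₄ + 4f₅ + 2f₆ + 4f₇ + f₈] = 0.166667·(-229) = -38.1667.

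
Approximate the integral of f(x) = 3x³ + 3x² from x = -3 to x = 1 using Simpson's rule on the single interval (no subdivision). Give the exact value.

S = (b−a)/6 · [f(-3) + 4f(-1) + f(1)] = 0.666667·[(-54) + 4·0 + 6] = -32.

-32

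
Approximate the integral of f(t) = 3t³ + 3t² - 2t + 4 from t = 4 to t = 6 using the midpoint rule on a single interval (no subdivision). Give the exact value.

M = (b−a)·f(5) = 2·(444) = 888.

888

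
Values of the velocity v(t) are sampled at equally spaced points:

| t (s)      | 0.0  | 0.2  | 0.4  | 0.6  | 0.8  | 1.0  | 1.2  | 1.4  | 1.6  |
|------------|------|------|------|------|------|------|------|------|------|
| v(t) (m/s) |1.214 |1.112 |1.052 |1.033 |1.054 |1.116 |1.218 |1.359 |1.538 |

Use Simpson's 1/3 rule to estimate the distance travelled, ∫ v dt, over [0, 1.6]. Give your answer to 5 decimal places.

1.85867

h = 0.2, n = 8.
(h/3)·[y₀ + 4y₁ + 2y₂ + 4y₃ + 2y₄ + 4y₅ + 2y₆ + 4y₇ + y₈] = 0.066667·(27.880) = 1.85867.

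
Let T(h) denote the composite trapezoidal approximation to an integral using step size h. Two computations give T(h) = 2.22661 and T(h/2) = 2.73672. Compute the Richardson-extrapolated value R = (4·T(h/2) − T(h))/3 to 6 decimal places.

2.906757

R = (4·T(h/2) − T(h)) / 3 = (4·2.73672 − 2.22661)/3 = (8.72027)/3 = 2.906757.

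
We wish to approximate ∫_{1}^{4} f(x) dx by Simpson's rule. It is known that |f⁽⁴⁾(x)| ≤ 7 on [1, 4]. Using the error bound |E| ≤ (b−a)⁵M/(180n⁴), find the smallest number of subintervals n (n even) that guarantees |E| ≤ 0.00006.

Need 1701/(180n⁴) ≤ 0.00006.
n⁴ ≥ 1701/(180·0.00006) = 157500 ⇒ n ≥ 19.9214, so the smallest even n is 20. (n must be even for Simpson's rule.)

20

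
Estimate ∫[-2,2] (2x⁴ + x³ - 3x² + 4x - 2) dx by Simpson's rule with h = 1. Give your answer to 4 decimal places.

h = (2 − (-2))/4 = 1.
Nodes x₀,…,x₄ = -2, -1, 0, 1, 2.
f(x) = 2x⁴ + x³ - 3x² + 4x - 2: f₀=2, f₁=-8, f₂=-2, f₃=2, f₄=34.
(h/3)·[f₀ + 4f₁ + 2f₂ + 4f₃ + f₄] = 0.333333·(8) = 2.6667.

2.6667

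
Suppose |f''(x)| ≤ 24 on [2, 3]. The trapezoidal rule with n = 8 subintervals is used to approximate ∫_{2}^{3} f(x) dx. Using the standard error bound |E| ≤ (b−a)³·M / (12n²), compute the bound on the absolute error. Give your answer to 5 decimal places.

|E| ≤ (1)³·24 / (12·8²) = 24/768 = 0.03125.

0.03125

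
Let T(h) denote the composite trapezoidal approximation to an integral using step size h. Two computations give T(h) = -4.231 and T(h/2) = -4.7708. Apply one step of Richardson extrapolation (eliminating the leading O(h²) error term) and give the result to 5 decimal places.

R = (4·T(h/2) − T(h)) / 3 = (4·(-4.7708) − (-4.231))/3 = (-14.8522)/3 = -4.95073.

-4.95073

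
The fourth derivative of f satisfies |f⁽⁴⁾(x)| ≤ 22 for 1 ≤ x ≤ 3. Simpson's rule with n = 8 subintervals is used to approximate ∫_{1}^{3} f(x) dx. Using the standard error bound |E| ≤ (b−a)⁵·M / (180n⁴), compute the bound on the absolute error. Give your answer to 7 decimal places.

0.0009549

|E| ≤ (2)⁵·22 / (180·8⁴) = 704/737280 = 0.0009549.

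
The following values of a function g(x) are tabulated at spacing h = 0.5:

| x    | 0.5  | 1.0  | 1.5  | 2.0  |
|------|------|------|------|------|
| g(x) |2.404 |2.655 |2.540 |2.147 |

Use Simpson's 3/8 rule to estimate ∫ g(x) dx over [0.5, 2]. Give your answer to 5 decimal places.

3.77550

h = 0.5, n = 3.
(3h/8)·[y₀ + 3y₁ + 3y₂ + y₃] = 0.1875·(20.136) = 3.77550.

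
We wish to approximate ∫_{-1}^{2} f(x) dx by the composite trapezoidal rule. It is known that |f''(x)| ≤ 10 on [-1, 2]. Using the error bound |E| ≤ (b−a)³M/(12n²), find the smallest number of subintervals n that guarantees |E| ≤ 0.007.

Need 270/(12n²) ≤ 0.007.
n² ≥ 270/(12·0.007) = 3214.29 ⇒ n ≥ 56.6947, so the smallest n is 57.

57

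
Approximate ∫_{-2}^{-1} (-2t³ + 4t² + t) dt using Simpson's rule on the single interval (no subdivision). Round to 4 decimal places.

15.3333

S = (b−a)/6 · [f(-2) + 4f(-1.5) + f(-1)] = 0.166667·[30 + 4·14.25 + 5] = 15.3333.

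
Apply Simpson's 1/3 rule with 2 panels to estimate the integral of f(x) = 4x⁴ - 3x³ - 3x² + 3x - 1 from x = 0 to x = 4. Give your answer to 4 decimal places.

617.3333

h = (4 − 0)/2 = 2.
Nodes x₀,…,x₂ = 0, 2, 4.
f(x) = 4x⁴ - 3x³ - 3x² + 3x - 1: f₀=-1, f₁=33, f₂=795.
(h/3)·[f₀ + 4f₁ + f₂] = 0.666667·(926) = 617.3333.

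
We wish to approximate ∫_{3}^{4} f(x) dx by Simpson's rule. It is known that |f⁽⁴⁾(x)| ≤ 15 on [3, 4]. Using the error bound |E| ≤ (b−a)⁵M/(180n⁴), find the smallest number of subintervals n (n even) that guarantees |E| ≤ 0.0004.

4

Need 15/(180n⁴) ≤ 0.0004.
n⁴ ≥ 15/(180·0.0004) = 208.333 ⇒ n ≥ 3.7992, so the smallest even n is 4. (n must be even for Simpson's rule.)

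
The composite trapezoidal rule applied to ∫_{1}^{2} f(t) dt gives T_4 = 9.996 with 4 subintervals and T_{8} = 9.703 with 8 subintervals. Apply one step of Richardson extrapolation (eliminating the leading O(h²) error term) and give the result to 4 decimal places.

9.6053

R = (4·T_{8} − T_4) / 3 = (4·9.703 − 9.996)/3 = (28.816)/3 = 9.6053.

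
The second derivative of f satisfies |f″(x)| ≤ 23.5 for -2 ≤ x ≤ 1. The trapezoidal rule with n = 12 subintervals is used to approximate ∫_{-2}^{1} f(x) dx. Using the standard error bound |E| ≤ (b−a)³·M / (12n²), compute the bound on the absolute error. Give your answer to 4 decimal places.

0.3672

|E| ≤ (3)³·23.5 / (12·12²) = 634.5/1728 = 0.3672.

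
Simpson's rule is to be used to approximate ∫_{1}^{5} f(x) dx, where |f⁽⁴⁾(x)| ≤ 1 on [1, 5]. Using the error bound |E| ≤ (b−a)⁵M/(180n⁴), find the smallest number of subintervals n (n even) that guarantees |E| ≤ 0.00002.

Need 1024/(180n⁴) ≤ 0.00002.
n⁴ ≥ 1024/(180·0.00002) = 284444 ⇒ n ≥ 23.0940, so the smallest even n is 24. (n must be even for Simpson's rule.)

24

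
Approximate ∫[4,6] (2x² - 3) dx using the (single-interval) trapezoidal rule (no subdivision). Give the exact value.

T = (b−a)/2 · [f(4) + f(6)] = 1·[29 + 69] = 98.

98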